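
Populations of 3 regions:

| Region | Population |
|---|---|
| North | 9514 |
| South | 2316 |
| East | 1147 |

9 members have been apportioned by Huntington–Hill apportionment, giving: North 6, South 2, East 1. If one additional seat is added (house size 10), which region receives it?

Priority for the next seat is population ÷ (√(s·(s+1))).
Priorities: North 1468.042, South 945.503, East 811.051.
Highest priority: North.

North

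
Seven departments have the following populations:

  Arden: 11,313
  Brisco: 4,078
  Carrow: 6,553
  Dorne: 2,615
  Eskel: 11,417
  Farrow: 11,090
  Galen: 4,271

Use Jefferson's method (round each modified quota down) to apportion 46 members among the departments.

Arden 10, Brisco 3, Carrow 6, Dorne 2, Eskel 11, Farrow 10, Galen 4

Standard divisor 51337/46 ≈ 1116.022; standard quotas: Arden 10.137, Brisco 3.654, Carrow 5.872, Dorne 2.343, Eskel 10.230, Farrow 9.937, Galen 3.827.
Rounding down gives 10, 3, 5, 2, 10, 9, 3 = 42 seats, so the divisor must be adjusted.
With modified divisor 1033: modified quotas Arden 10.952, Brisco 3.948, Carrow 6.344, Dorne 2.531, Eskel 11.052, Farrow 10.736, Galen 4.135.
Rounding down: Arden 10, Brisco 3, Carrow 6, Dorne 2, Eskel 11, Farrow 10, Galen 4 (total 46).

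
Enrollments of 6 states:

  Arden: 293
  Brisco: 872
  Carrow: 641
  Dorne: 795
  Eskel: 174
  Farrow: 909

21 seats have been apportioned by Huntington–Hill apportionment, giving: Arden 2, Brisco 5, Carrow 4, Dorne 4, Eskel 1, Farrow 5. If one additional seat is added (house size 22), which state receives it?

Dorne

Priority for the next seat is population ÷ (√(s·(s+1))).
Priorities: Arden 119.617, Brisco 159.205, Carrow 143.332, Dorne 177.767, Eskel 123.037, Farrow 165.960.
Highest priority: Dorne.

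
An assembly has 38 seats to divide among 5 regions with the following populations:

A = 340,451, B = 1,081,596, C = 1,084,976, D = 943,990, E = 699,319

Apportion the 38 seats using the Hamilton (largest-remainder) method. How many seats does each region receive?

A 3; B 10; C 10; D 9; E 6

Standard divisor: 4150332 ÷ 38 ≈ 109219.263.
Standard quotas: A 3.1171, B 9.9030, C 9.9339, D 8.6431, E 6.4029.
Lower quotas: A 3, B 9, C 9, D 8, E 6 (sum 35, leaving 3 seats).
Remainders in descending order: C 0.9339, B 0.9030, D 0.6431, E 0.4029, A 0.1171.
Largest remainders: C, B, D receive the extra seats.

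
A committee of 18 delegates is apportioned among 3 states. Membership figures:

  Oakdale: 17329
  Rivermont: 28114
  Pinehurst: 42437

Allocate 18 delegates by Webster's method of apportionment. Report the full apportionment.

Oakdale: 3, Rivermont: 6, Pinehurst: 9

Standard divisor 87880/18 ≈ 4882.222; standard quotas: Oakdale 3.549, Rivermont 5.758, Pinehurst 8.692.
Rounding to the nearest integer gives 4, 6, 9 = 19 seats, so the divisor must be adjusted.
With modified divisor 4980.15: modified quotas Oakdale 3.480, Rivermont 5.645, Pinehurst 8.521.
Rounding to the nearest integer: Oakdale 3, Rivermont 6, Pinehurst 9 (total 18).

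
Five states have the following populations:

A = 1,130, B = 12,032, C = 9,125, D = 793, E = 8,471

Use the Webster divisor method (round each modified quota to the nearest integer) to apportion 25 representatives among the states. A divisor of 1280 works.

A 1; B 9; C 7; D 1; E 7

With modified divisor 1280: modified quotas A 0.883, B 9.400, C 7.129, D 0.620, E 6.618.
Rounding to the nearest integer: A 1, B 9, C 7, D 1, E 7 (total 25).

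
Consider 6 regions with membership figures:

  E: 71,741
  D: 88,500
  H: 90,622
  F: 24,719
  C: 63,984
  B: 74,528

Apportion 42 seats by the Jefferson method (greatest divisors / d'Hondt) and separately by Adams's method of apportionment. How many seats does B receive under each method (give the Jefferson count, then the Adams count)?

Jefferson: E 7, D 9, H 9, F 2, C 7, B 8.
Adams: E 7, D 9, H 9, F 3, C 7, B 7.
B gets 8 under Jefferson and 7 under Adams.

8 and 7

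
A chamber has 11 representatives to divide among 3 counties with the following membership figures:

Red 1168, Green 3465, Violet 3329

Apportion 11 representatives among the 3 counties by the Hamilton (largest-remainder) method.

Red 2; Green 5; Violet 4

Standard divisor: 7962 ÷ 11 ≈ 723.818.
Standard quotas: Red 1.614, Green 4.787, Violet 4.599.
Lower quotas: Red 1, Green 4, Violet 4 (sum 9, leaving 2 seats).
Remainders in descending order: Green 0.787, Red 0.614, Violet 0.599.
Largest remainders: Green, Red receive the extra seats.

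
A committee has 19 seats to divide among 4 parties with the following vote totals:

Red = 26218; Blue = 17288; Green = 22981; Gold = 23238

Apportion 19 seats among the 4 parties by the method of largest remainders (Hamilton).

Total 89725; standard divisor 89725/19 ≈ 4722.368.
Standard quotas: Red 5.5519, Blue 3.6609, Green 4.8664, Gold 4.9208.
Lower quotas: Red 5, Blue 3, Green 4, Gold 4 (sum 16, leaving 3 seats).
Remainders in descending order: Gold 0.9208, Green 0.8664, Blue 0.6609, Red 0.5519.
The surplus seats go to Gold, Green, Blue.

Red=5, Blue=4, Green=5, Gold=5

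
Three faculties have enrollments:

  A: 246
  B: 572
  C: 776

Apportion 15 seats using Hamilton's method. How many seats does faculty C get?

The standard divisor is 1594/15 ≈ 106.267.
Standard quotas: A 2.315, B 5.383, C 7.302.
Lower quotas: A 2, B 5, C 7 (sum 14, leaving 1 seat).
Remainders in descending order: B 0.383, A 0.315, C 0.302.
The surplus seat goes to B.
C receives 7.

7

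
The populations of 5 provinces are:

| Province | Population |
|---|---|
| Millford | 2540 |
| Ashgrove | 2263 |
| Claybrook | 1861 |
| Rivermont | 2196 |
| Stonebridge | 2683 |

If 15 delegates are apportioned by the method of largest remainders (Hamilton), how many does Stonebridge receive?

The standard divisor is 11543/15 ≈ 769.533.
Standard quotas: Millford 3.301, Ashgrove 2.941, Claybrook 2.418, Rivermont 2.854, Stonebridge 3.487.
Lower quotas: Millford 3, Ashgrove 2, Claybrook 2, Rivermont 2, Stonebridge 3 (sum 12, leaving 3 seats).
Remainders in descending order: Ashgrove 0.941, Rivermont 0.854, Stonebridge 0.487, Claybrook 0.418, Millford 0.301.
The surplus seats go to Ashgrove, Rivermont, Stonebridge.
Stonebridge receives 4.

4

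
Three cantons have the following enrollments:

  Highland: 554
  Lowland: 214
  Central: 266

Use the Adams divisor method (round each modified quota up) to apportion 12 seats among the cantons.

Standard divisor 1034/12 ≈ 86.167; standard quotas: Highland 6.429, Lowland 2.484, Central 3.087.
Rounding up gives 7, 3, 4 = 14 seats, so the divisor must be adjusted.
With modified divisor 100: modified quotas Highland 5.540, Lowland 2.140, Central 2.660.
Rounding up: Highland 6, Lowland 3, Central 3 (total 12).

Highland 6, Lowland 3, Central 3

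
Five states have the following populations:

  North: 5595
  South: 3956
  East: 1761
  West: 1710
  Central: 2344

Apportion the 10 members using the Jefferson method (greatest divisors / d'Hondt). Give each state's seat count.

North 4; South 3; East 1; West 1; Central 1

Standard divisor 15366/10 ≈ 1536.6; standard quotas: North 3.641, South 2.575, East 1.146, West 1.113, Central 1.525.
Rounding down gives 3, 2, 1, 1, 1 = 8 seats, so the divisor must be adjusted.
With modified divisor 1200: modified quotas North 4.662, South 3.297, East 1.468, West 1.425, Central 1.953.
Rounding down: North 4, South 3, East 1, West 1, Central 1 (total 10).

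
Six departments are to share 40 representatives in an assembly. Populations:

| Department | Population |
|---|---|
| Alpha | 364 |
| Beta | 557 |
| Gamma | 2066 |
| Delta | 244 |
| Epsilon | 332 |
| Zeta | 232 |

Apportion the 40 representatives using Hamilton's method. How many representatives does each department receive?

Total 3795; standard divisor 3795/40 ≈ 94.875.
Standard quotas: Alpha 3.837, Beta 5.871, Gamma 21.776, Delta 2.572, Epsilon 3.499, Zeta 2.445.
Lower quotas: Alpha 3, Beta 5, Gamma 21, Delta 2, Epsilon 3, Zeta 2 (sum 36, leaving 4 seats).
Remainders in descending order: Beta 0.871, Alpha 0.837, Gamma 0.776, Delta 0.572, Epsilon 0.499, Zeta 0.445.
The surplus seats go to Beta, Alpha, Gamma, Delta.

Alpha 4, Beta 6, Gamma 22, Delta 3, Epsilon 3, Zeta 2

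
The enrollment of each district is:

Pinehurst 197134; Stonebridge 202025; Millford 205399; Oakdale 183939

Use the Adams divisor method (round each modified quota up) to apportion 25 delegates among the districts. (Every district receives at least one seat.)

Pinehurst=6, Stonebridge=6, Millford=7, Oakdale=6

Standard divisor 788497/25 ≈ 31539.88; standard quotas: Pinehurst 6.250, Stonebridge 6.405, Millford 6.512, Oakdale 5.832.
Rounding up gives 7, 7, 7, 6 = 27 seats, so the divisor must be adjusted.
With modified divisor 34000: modified quotas Pinehurst 5.798, Stonebridge 5.942, Millford 6.041, Oakdale 5.410.
Rounding up: Pinehurst 6, Stonebridge 6, Millford 7, Oakdale 6 (total 25).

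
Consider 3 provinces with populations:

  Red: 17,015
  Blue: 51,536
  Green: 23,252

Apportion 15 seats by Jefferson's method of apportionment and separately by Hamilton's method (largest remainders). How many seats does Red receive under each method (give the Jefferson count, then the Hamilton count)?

2 and 3

Jefferson: Red 2, Blue 9, Green 4.
Hamilton: Red 3, Blue 8, Green 4.
Red gets 2 under Jefferson and 3 under Hamilton.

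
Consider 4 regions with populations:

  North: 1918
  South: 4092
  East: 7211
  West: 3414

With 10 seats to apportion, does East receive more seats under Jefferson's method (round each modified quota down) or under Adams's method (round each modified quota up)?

Jefferson: North 1, South 2, East 5, West 2.
Adams: North 1, South 3, East 4, West 2.
East gets 5 under Jefferson and 4 under Adams.

Jefferson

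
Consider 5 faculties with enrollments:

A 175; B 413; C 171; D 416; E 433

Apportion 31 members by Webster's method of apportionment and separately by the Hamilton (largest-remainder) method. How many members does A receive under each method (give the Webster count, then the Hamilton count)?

3 and 4

Webster: A 3, B 8, C 3, D 8, E 9.
Hamilton: A 4, B 8, C 3, D 8, E 8.
A gets 3 under Webster and 4 under Hamilton.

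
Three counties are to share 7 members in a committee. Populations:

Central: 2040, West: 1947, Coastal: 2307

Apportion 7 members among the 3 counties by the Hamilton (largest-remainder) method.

Central: 2, West: 2, Coastal: 3

The standard divisor is 6294/7 ≈ 899.143.
Standard quotas: Central 2.269, West 2.165, Coastal 2.566.
Lower quotas: Central 2, West 2, Coastal 2 (sum 6, leaving 1 seat).
Remainders in descending order: Coastal 0.566, Central 0.269, West 0.165.
The surplus seat goes to Coastal.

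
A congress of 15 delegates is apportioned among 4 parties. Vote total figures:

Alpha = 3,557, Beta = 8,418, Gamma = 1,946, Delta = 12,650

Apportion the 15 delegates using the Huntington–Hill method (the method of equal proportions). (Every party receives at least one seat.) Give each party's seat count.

With divisor 1786: modified quotas Alpha 1.992, Beta 4.713, Gamma 1.090, Delta 7.083.
Geometric-mean thresholds: Alpha √(1·2)=1.414, Beta √(4·5)=4.472, Gamma √(1·2)=1.414, Delta √(7·8)=7.483.
Each quota rounded against its threshold gives Alpha 2, Beta 5, Gamma 1, Delta 7 (total 15).

Alpha 2, Beta 5, Gamma 1, Delta 7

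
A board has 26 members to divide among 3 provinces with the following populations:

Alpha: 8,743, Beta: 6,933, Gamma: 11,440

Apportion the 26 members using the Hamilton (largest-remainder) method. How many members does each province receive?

Total 27116; standard divisor 27116/26 ≈ 1042.923.
Standard quotas: Alpha 8.3832, Beta 6.6477, Gamma 10.9692.
Lower quotas: Alpha 8, Beta 6, Gamma 10 (sum 24, leaving 2 seats).
Remainders in descending order: Gamma 0.9692, Beta 0.6477, Alpha 0.3832.
The surplus seats go to Gamma, Beta.

Alpha 8; Beta 7; Gamma 11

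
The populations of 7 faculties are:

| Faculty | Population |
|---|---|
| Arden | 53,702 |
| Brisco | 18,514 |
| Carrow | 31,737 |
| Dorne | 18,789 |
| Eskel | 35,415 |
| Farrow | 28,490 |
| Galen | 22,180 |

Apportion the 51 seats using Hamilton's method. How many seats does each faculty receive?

The standard divisor is 208827/51 ≈ 4094.647.
Standard quotas: Arden 13.1152, Brisco 4.5215, Carrow 7.7509, Dorne 4.5887, Eskel 8.6491, Farrow 6.9579, Galen 5.4168.
Lower quotas: Arden 13, Brisco 4, Carrow 7, Dorne 4, Eskel 8, Farrow 6, Galen 5 (sum 47, leaving 4 seats).
Remainders in descending order: Farrow 0.9579, Carrow 0.7509, Eskel 0.6491, Dorne 0.5887, Brisco 0.5215, Galen 0.4168, Arden 0.1152.
The surplus seats go to Farrow, Carrow, Eskel, Dorne.

Arden 13; Brisco 4; Carrow 8; Dorne 5; Eskel 9; Farrow 7; Galen 5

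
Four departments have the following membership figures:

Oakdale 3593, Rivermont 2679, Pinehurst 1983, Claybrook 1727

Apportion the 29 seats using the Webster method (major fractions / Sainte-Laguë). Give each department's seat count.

Standard divisor 9982/29 ≈ 344.207; standard quotas: Oakdale 10.438, Rivermont 7.783, Pinehurst 5.761, Claybrook 5.017.
Rounding to the nearest integer gives Oakdale 10, Rivermont 8, Pinehurst 6, Claybrook 5 — total 29, matching the house size, so no adjustment is needed.

Oakdale 10, Rivermont 8, Pinehurst 6, Claybrook 5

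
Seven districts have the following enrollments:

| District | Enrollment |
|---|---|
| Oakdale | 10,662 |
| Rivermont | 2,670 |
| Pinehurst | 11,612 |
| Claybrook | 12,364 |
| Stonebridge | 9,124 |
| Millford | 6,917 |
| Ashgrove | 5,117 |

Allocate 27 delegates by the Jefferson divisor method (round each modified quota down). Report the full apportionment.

Oakdale 5, Rivermont 1, Pinehurst 6, Claybrook 6, Stonebridge 4, Millford 3, Ashgrove 2

Standard divisor 58466/27 ≈ 2165.407; standard quotas: Oakdale 4.924, Rivermont 1.233, Pinehurst 5.363, Claybrook 5.710, Stonebridge 4.214, Millford 3.194, Ashgrove 2.363.
Rounding down gives 4, 1, 5, 5, 4, 3, 2 = 24 seats, so the divisor must be adjusted.
With modified divisor 1900: modified quotas Oakdale 5.612, Rivermont 1.405, Pinehurst 6.112, Claybrook 6.507, Stonebridge 4.802, Millford 3.641, Ashgrove 2.693.
Rounding down: Oakdale 5, Rivermont 1, Pinehurst 6, Claybrook 6, Stonebridge 4, Millford 3, Ashgrove 2 (total 27).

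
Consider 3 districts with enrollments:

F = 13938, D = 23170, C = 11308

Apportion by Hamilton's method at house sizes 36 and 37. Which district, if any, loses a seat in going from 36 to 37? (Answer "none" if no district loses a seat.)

C

At 36 seats: F 10, D 17, C 9.
At 37 seats: F 11, D 18, C 8.
C drops from 9 to 8.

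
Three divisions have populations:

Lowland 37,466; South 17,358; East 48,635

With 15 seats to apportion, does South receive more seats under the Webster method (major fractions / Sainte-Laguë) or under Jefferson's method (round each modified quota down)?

Webster

Webster: Lowland 5, South 3, East 7.
Jefferson: Lowland 6, South 2, East 7.
South gets 3 under Webster and 2 under Jefferson.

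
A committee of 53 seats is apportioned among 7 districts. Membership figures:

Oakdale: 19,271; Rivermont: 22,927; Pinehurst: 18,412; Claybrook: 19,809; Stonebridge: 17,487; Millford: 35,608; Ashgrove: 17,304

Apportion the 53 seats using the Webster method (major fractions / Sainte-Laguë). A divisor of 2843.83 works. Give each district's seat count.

With modified divisor 2843.83: modified quotas Oakdale 6.776, Rivermont 8.062, Pinehurst 6.474, Claybrook 6.966, Stonebridge 6.149, Millford 12.521, Ashgrove 6.085.
Rounding to the nearest integer: Oakdale 7, Rivermont 8, Pinehurst 6, Claybrook 7, Stonebridge 6, Millford 13, Ashgrove 6 (total 53).

Oakdale: 7, Rivermont: 8, Pinehurst: 6, Claybrook: 7, Stonebridge: 6, Millford: 13, Ashgrove: 6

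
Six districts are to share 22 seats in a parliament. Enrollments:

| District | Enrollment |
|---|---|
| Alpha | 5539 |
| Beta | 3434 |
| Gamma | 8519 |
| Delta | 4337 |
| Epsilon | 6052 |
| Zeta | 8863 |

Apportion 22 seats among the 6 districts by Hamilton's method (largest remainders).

Alpha 3, Beta 2, Gamma 5, Delta 3, Epsilon 4, Zeta 5

The standard divisor is 36744/22 ≈ 1670.182.
Standard quotas: Alpha 3.3164, Beta 2.0561, Gamma 5.1006, Delta 2.5967, Epsilon 3.6236, Zeta 5.3066.
Lower quotas: Alpha 3, Beta 2, Gamma 5, Delta 2, Epsilon 3, Zeta 5 (sum 20, leaving 2 seats).
Remainders in descending order: Epsilon 0.6236, Delta 0.5967, Alpha 0.3164, Zeta 0.3066, Gamma 0.1006, Beta 0.0561.
Largest remainders: Epsilon, Delta receive the extra seats.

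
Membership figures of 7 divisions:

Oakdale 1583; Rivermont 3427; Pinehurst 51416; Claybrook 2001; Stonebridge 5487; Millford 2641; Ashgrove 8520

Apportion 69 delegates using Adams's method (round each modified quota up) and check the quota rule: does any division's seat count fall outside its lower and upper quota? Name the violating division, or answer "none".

Pinehurst

Standard quotas: Oakdale 1.455, Rivermont 3.150, Pinehurst 47.255, Claybrook 1.839, Stonebridge 5.043, Millford 2.427, Ashgrove 7.831.
Adams allocation: Oakdale 2, Rivermont 3, Pinehurst 46, Claybrook 2, Stonebridge 5, Millford 3, Ashgrove 8.
Pinehurst has quota 47.255 (lower 47, upper 48) but receives 46 — outside the quota interval.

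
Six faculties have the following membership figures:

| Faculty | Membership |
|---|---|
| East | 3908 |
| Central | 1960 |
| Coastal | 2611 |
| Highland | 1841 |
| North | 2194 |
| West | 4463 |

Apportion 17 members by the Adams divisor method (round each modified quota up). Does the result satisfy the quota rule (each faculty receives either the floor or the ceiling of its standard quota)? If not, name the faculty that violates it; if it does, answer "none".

Standard quotas: East 3.913, Central 1.963, Coastal 2.615, Highland 1.843, North 2.197, West 4.469.
Adams allocation: East 4, Central 2, Coastal 3, Highland 2, North 2, West 4.
Every allocation lies between the lower and upper quota.

none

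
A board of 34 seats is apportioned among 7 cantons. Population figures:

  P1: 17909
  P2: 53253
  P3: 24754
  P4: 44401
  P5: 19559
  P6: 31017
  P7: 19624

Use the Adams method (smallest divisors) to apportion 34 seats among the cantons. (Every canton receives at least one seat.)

Standard divisor 210517/34 ≈ 6191.676; standard quotas: P1 2.892, P2 8.601, P3 3.998, P4 7.171, P5 3.159, P6 5.009, P7 3.169.
Rounding up gives 3, 9, 4, 8, 4, 6, 4 = 38 seats, so the divisor must be adjusted.
With modified divisor 6600: modified quotas P1 2.713, P2 8.069, P3 3.751, P4 6.727, P5 2.963, P6 4.700, P7 2.973.
Rounding up: P1 3, P2 9, P3 4, P4 7, P5 3, P6 5, P7 3 (total 34).

P1: 3, P2: 9, P3: 4, P4: 7, P5: 3, P6: 5, P7: 3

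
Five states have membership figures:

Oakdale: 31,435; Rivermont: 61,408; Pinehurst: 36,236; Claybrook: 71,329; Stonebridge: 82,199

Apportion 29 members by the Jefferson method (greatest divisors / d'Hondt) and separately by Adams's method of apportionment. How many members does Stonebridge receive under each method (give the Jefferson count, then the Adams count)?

Jefferson: Oakdale 3, Rivermont 6, Pinehurst 4, Claybrook 7, Stonebridge 9.
Adams: Oakdale 4, Rivermont 6, Pinehurst 4, Claybrook 7, Stonebridge 8.
Stonebridge gets 9 under Jefferson and 8 under Adams.

9 and 8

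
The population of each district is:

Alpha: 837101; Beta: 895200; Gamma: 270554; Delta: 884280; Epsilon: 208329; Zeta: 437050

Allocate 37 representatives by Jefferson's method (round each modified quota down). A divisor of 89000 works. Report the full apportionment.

With modified divisor 89000: modified quotas Alpha 9.406, Beta 10.058, Gamma 3.040, Delta 9.936, Epsilon 2.341, Zeta 4.911.
Rounding down: Alpha 9, Beta 10, Gamma 3, Delta 9, Epsilon 2, Zeta 4 (total 37).

Alpha=9; Beta=10; Gamma=3; Delta=9; Epsilon=2; Zeta=4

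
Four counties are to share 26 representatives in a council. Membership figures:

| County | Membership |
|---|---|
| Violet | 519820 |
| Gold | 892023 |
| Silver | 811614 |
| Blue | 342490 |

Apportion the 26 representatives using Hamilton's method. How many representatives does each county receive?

Total 2565947; standard divisor 2565947/26 ≈ 98690.269.
Standard quotas: Violet 5.2672, Gold 9.0386, Silver 8.2239, Blue 3.4704.
Lower quotas: Violet 5, Gold 9, Silver 8, Blue 3 (sum 25, leaving 1 seat).
Remainders in descending order: Blue 0.4704, Violet 0.2672, Silver 0.2239, Gold 0.0386.
Largest remainder: Blue receives the extra seat.

Violet 5, Gold 9, Silver 8, Blue 4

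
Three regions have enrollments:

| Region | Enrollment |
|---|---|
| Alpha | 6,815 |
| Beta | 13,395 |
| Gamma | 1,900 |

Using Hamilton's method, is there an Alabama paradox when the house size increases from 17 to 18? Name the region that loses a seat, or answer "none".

Gamma

At 17 seats: Alpha 5, Beta 10, Gamma 2.
At 18 seats: Alpha 6, Beta 11, Gamma 1.
Gamma drops from 2 to 1.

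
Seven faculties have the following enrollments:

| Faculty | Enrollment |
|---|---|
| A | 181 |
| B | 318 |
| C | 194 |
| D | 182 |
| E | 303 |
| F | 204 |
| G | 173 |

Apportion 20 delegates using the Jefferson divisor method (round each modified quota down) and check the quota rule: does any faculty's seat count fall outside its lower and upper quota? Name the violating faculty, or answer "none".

none

Standard quotas: A 2.328, B 4.090, C 2.495, D 2.341, E 3.897, F 2.624, G 2.225.
Jefferson allocation: A 2, B 4, C 3, D 2, E 4, F 3, G 2.
Every allocation lies between the lower and upper quota.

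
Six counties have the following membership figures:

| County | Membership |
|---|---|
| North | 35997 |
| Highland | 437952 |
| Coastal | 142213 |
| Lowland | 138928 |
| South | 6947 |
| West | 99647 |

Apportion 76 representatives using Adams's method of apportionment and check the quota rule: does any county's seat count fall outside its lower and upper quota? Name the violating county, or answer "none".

Standard quotas: North 3.175, Highland 38.627, Coastal 12.543, Lowland 12.253, South 0.613, West 8.789.
Adams allocation: North 4, Highland 37, Coastal 13, Lowland 12, South 1, West 9.
Highland has quota 38.627 (lower 38, upper 39) but receives 37 — outside the quota interval.

Highland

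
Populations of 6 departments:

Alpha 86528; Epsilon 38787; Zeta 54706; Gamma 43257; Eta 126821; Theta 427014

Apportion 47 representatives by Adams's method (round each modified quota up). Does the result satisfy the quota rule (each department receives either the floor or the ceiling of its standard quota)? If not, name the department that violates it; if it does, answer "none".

Standard quotas: Alpha 5.233, Epsilon 2.346, Zeta 3.309, Gamma 2.616, Eta 7.670, Theta 25.826.
Adams allocation: Alpha 5, Epsilon 3, Zeta 4, Gamma 3, Eta 8, Theta 24.
Theta has quota 25.826 (lower 25, upper 26) but receives 24 — outside the quota interval.

Theta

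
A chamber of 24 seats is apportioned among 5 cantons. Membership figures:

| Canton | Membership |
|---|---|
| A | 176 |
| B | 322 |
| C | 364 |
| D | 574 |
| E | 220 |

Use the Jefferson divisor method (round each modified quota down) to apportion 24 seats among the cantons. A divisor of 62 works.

With modified divisor 62: modified quotas A 2.839, B 5.194, C 5.871, D 9.258, E 3.548.
Rounding down: A 2, B 5, C 5, D 9, E 3 (total 24).

A 2, B 5, C 5, D 9, E 3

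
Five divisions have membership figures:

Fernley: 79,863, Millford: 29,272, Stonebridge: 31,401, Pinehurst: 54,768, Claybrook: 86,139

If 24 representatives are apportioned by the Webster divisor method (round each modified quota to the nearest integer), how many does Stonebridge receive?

Standard divisor 281443/24 ≈ 11726.792; standard quotas: Fernley 6.810, Millford 2.496, Stonebridge 2.678, Pinehurst 4.670, Claybrook 7.345.
Rounding to the nearest integer gives Fernley 7, Millford 2, Stonebridge 3, Pinehurst 5, Claybrook 7 — total 24, matching the house size, so no adjustment is needed.
Stonebridge receives 3.

3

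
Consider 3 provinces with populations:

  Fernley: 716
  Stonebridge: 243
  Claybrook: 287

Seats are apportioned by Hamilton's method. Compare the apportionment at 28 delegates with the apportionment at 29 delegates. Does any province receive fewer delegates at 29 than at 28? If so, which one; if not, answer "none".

At 28 seats: Fernley 16, Stonebridge 6, Claybrook 6.
At 29 seats: Fernley 17, Stonebridge 5, Claybrook 7.
Stonebridge drops from 6 to 5.

Stonebridge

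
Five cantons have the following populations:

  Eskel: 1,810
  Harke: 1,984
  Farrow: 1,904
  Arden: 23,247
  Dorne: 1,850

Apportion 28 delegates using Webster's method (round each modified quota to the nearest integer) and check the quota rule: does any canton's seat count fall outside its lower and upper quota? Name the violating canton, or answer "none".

Arden

Standard quotas: Eskel 1.646, Harke 1.804, Farrow 1.731, Arden 21.137, Dorne 1.682.
Webster allocation: Eskel 2, Harke 2, Farrow 2, Arden 20, Dorne 2.
Arden has quota 21.137 (lower 21, upper 22) but receives 20 — outside the quota interval.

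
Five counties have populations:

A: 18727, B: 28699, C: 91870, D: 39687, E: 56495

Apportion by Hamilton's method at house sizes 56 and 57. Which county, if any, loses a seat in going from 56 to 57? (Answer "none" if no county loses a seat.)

A

At 56 seats: A 5, B 7, C 22, D 9, E 13.
At 57 seats: A 4, B 7, C 22, D 10, E 14.
A drops from 5 to 4.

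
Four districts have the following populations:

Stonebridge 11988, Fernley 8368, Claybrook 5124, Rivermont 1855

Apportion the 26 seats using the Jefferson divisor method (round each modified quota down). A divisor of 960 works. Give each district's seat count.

Stonebridge: 12; Fernley: 8; Claybrook: 5; Rivermont: 1

With modified divisor 960: modified quotas Stonebridge 12.488, Fernley 8.717, Claybrook 5.338, Rivermont 1.932.
Rounding down: Stonebridge 12, Fernley 8, Claybrook 5, Rivermont 1 (total 26).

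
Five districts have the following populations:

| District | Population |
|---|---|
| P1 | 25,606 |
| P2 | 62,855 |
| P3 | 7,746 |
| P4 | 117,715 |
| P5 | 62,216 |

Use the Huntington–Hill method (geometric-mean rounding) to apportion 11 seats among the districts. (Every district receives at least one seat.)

P1 1, P2 2, P3 1, P4 5, P5 2

With divisor 25991: modified quotas P1 0.985, P2 2.418, P3 0.298, P4 4.529, P5 2.394.
Geometric-mean thresholds: P1 (min 1), P2 √(2·3)=2.449, P3 (min 1), P4 √(4·5)=4.472, P5 √(2·3)=2.449.
Each quota rounded against its threshold gives P1 1, P2 2, P3 1, P4 5, P5 2 (total 11).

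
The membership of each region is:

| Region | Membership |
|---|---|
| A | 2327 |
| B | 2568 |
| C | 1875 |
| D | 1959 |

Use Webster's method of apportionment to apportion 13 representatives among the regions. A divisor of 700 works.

A 3, B 4, C 3, D 3

With modified divisor 700: modified quotas A 3.324, B 3.669, C 2.679, D 2.799.
Rounding to the nearest integer: A 3, B 4, C 3, D 3 (total 13).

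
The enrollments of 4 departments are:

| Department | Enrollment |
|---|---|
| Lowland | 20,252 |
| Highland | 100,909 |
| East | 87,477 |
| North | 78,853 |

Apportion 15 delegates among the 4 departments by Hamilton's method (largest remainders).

Lowland 1, Highland 5, East 5, North 4

The standard divisor is 287491/15 ≈ 19166.067.
Standard quotas: Lowland 1.0567, Highland 5.2650, East 4.5642, North 4.1142.
Lower quotas: Lowland 1, Highland 5, East 4, North 4 (sum 14, leaving 1 seat).
Remainders in descending order: East 0.5642, Highland 0.2650, North 0.1142, Lowland 0.0567.
Largest remainder: East receives the extra seat.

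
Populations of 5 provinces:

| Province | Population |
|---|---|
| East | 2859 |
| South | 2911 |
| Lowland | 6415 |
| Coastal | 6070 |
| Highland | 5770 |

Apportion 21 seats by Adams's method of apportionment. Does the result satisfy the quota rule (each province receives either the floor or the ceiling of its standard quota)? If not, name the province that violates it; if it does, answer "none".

Standard quotas: East 2.499, South 2.544, Lowland 5.607, Coastal 5.306, Highland 5.043.
Adams allocation: East 3, South 3, Lowland 5, Coastal 5, Highland 5.
Every allocation lies between the lower and upper quota.

none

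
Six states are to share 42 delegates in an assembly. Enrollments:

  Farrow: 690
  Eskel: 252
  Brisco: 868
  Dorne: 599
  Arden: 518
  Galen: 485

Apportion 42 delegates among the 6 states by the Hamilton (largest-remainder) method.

Standard divisor: 3412 ÷ 42 ≈ 81.238.
Standard quotas: Farrow 8.494, Eskel 3.102, Brisco 10.685, Dorne 7.373, Arden 6.376, Galen 5.970.
Lower quotas: Farrow 8, Eskel 3, Brisco 10, Dorne 7, Arden 6, Galen 5 (sum 39, leaving 3 seats).
Remainders in descending order: Galen 0.970, Brisco 0.685, Farrow 0.494, Arden 0.376, Dorne 0.373, Eskel 0.102.
The surplus seats go to Galen, Brisco, Farrow.

Farrow 9; Eskel 3; Brisco 11; Dorne 7; Arden 6; Galen 6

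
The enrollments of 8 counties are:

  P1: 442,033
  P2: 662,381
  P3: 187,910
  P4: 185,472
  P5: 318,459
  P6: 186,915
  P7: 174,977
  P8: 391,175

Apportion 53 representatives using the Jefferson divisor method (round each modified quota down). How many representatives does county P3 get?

4

Standard divisor 2549322/53 ≈ 48100.415; standard quotas: P1 9.190, P2 13.771, P3 3.907, P4 3.856, P5 6.621, P6 3.886, P7 3.638, P8 8.132.
Rounding down gives 9, 13, 3, 3, 6, 3, 3, 8 = 48 seats, so the divisor must be adjusted.
With modified divisor 44800: modified quotas P1 9.867, P2 14.785, P3 4.194, P4 4.140, P5 7.108, P6 4.172, P7 3.906, P8 8.732.
Rounding down: P1 9, P2 14, P3 4, P4 4, P5 7, P6 4, P7 3, P8 8 (total 53).
P3 receives 4.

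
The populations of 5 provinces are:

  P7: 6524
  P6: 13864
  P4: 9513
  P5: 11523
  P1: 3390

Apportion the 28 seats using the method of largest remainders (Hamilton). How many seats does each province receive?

P7: 4; P6: 9; P4: 6; P5: 7; P1: 2

Total 44814; standard divisor 44814/28 ≈ 1600.5.
Standard quotas: P7 4.0762, P6 8.6623, P4 5.9438, P5 7.1996, P1 2.1181.
Lower quotas: P7 4, P6 8, P4 5, P5 7, P1 2 (sum 26, leaving 2 seats).
Remainders in descending order: P4 0.9438, P6 0.6623, P5 0.1996, P1 0.1181, P7 0.0762.
The surplus seats go to P4, P6.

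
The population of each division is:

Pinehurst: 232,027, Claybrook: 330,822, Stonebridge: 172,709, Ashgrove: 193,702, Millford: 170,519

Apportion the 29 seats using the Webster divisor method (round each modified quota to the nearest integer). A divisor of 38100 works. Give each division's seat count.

Pinehurst 6, Claybrook 9, Stonebridge 5, Ashgrove 5, Millford 4

With modified divisor 38100: modified quotas Pinehurst 6.090, Claybrook 8.683, Stonebridge 4.533, Ashgrove 5.084, Millford 4.476.
Rounding to the nearest integer: Pinehurst 6, Claybrook 9, Stonebridge 5, Ashgrove 5, Millford 4 (total 29).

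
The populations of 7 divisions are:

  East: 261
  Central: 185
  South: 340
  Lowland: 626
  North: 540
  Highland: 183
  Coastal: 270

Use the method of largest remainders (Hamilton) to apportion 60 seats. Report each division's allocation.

East: 6, Central: 5, South: 8, Lowland: 16, North: 13, Highland: 5, Coastal: 7

The standard divisor is 2405/60 ≈ 40.083.
Standard quotas: East 6.511, Central 4.615, South 8.482, Lowland 15.617, North 13.472, Highland 4.565, Coastal 6.736.
Lower quotas: East 6, Central 4, South 8, Lowland 15, North 13, Highland 4, Coastal 6 (sum 56, leaving 4 seats).
Remainders in descending order: Coastal 0.736, Lowland 0.617, Central 0.615, Highland 0.565, East 0.511, South 0.482, North 0.472.
Largest remainders: Coastal, Lowland, Central, Highland receive the extra seats.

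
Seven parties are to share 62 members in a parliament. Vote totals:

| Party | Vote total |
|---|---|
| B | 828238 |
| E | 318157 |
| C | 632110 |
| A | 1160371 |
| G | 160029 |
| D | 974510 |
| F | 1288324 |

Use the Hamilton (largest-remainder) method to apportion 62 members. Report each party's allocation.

The standard divisor is 5361739/62 ≈ 86479.661.
Standard quotas: B 9.5773, E 3.6790, C 7.3093, A 13.4178, G 1.8505, D 11.2687, F 14.8974.
Lower quotas: B 9, E 3, C 7, A 13, G 1, D 11, F 14 (sum 58, leaving 4 seats).
Remainders in descending order: F 0.8974, G 0.8505, E 0.6790, B 0.5773, A 0.4178, C 0.3093, D 0.2687.
Largest remainders: F, G, E, B receive the extra seats.

B 10, E 4, C 7, A 13, G 2, D 11, F 15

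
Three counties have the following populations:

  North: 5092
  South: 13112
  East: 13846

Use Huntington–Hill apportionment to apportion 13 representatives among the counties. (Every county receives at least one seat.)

North: 2; South: 5; East: 6

With divisor 2461: modified quotas North 2.069, South 5.328, East 5.626.
Geometric-mean thresholds: North √(2·3)=2.449, South √(5·6)=5.477, East √(5·6)=5.477.
Each quota rounded against its threshold gives North 2, South 5, East 6 (total 13).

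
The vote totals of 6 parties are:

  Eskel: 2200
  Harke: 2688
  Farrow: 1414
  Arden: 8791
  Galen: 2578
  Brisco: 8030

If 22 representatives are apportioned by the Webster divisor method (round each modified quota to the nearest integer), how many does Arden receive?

Standard divisor 25701/22 ≈ 1168.227; standard quotas: Eskel 1.883, Harke 2.301, Farrow 1.210, Arden 7.525, Galen 2.207, Brisco 6.874.
Rounding to the nearest integer gives Eskel 2, Harke 2, Farrow 1, Arden 8, Galen 2, Brisco 7 — total 22, matching the house size, so no adjustment is needed.
Arden receives 8.

8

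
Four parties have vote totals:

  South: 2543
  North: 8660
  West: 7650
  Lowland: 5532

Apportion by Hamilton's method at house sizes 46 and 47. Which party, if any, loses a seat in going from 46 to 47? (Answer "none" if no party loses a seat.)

Lowland

At 46 seats: South 5, North 16, West 14, Lowland 11.
At 47 seats: South 5, North 17, West 15, Lowland 10.
Lowland drops from 11 to 10.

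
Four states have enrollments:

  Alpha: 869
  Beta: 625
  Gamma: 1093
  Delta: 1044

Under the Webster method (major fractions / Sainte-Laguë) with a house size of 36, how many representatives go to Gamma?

Standard divisor 3631/36 ≈ 100.861; standard quotas: Alpha 8.616, Beta 6.197, Gamma 10.837, Delta 10.351.
Rounding to the nearest integer gives Alpha 9, Beta 6, Gamma 11, Delta 10 — total 36, matching the house size, so no adjustment is needed.
Gamma receives 11.

11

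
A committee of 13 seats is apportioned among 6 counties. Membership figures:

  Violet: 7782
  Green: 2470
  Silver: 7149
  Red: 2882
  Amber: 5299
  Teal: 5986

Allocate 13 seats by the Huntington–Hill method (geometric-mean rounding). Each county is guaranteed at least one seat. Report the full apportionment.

With divisor 2345: modified quotas Violet 3.319, Green 1.053, Silver 3.049, Red 1.229, Amber 2.260, Teal 2.553.
Geometric-mean thresholds: Violet √(3·4)=3.464, Green √(1·2)=1.414, Silver √(3·4)=3.464, Red √(1·2)=1.414, Amber √(2·3)=2.449, Teal √(2·3)=2.449.
Each quota rounded against its threshold gives Violet 3, Green 1, Silver 3, Red 1, Amber 2, Teal 3 (total 13).

Violet: 3, Green: 1, Silver: 3, Red: 1, Amber: 2, Teal: 3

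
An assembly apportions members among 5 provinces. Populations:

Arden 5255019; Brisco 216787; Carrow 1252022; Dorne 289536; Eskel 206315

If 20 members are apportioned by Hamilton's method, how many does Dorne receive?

1

The standard divisor is 7219679/20 ≈ 360983.95.
Standard quotas: Arden 14.5575, Brisco 0.6005, Carrow 3.4684, Dorne 0.8021, Eskel 0.5715.
Lower quotas: Arden 14, Brisco 0, Carrow 3, Dorne 0, Eskel 0 (sum 17, leaving 3 seats).
Remainders in descending order: Dorne 0.8021, Brisco 0.6005, Eskel 0.5715, Arden 0.5575, Carrow 0.4684.
Largest remainders: Dorne, Brisco, Eskel receive the extra seats.
Dorne receives 1.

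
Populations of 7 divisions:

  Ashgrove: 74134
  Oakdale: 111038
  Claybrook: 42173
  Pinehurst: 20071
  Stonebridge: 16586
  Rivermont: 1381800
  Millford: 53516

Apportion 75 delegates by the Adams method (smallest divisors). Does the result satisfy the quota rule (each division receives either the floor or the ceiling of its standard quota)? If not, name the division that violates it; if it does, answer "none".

Rivermont

Standard quotas: Ashgrove 3.272, Oakdale 4.901, Claybrook 1.861, Pinehurst 0.886, Stonebridge 0.732, Rivermont 60.986, Millford 2.362.
Adams allocation: Ashgrove 4, Oakdale 5, Claybrook 2, Pinehurst 1, Stonebridge 1, Rivermont 59, Millford 3.
Rivermont has quota 60.986 (lower 60, upper 61) but receives 59 — outside the quota interval.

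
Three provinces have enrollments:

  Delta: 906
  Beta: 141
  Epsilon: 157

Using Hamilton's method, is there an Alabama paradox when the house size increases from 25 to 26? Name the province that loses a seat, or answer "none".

At 25 seats: Delta 19, Beta 3, Epsilon 3.
At 26 seats: Delta 20, Beta 3, Epsilon 3.
No province's allocation decreased.

none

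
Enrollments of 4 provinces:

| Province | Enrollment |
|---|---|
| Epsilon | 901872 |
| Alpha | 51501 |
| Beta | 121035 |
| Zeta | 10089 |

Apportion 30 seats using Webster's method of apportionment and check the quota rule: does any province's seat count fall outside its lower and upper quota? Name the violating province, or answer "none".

Epsilon

Standard quotas: Epsilon 24.948, Alpha 1.425, Beta 3.348, Zeta 0.279.
Webster allocation: Epsilon 26, Alpha 1, Beta 3, Zeta 0.
Epsilon has quota 24.948 (lower 24, upper 25) but receives 26 — outside the quota interval.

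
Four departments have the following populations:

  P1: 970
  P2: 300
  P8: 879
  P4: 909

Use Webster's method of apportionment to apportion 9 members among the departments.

Standard divisor 3058/9 ≈ 339.778; standard quotas: P1 2.855, P2 0.883, P8 2.587, P4 2.675.
Rounding to the nearest integer gives 3, 1, 3, 3 = 10 seats, so the divisor must be adjusted.
With modified divisor 360: modified quotas P1 2.694, P2 0.833, P8 2.442, P4 2.525.
Rounding to the nearest integer: P1 3, P2 1, P8 2, P4 3 (total 9).

P1: 3, P2: 1, P8: 2, P4: 3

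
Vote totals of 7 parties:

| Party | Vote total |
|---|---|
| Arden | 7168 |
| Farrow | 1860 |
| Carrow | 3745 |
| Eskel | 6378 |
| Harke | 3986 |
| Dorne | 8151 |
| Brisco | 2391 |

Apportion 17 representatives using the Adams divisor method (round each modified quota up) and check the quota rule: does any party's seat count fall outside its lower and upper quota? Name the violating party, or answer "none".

Standard quotas: Arden 3.618, Farrow 0.939, Carrow 1.890, Eskel 3.219, Harke 2.012, Dorne 4.114, Brisco 1.207.
Adams allocation: Arden 3, Farrow 1, Carrow 2, Eskel 3, Harke 2, Dorne 4, Brisco 2.
Every allocation lies between the lower and upper quota.

none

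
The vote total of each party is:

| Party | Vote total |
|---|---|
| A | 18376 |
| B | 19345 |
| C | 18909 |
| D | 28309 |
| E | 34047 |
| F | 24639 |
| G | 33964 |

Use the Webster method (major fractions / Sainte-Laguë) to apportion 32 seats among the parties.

Standard divisor 177589/32 ≈ 5549.656; standard quotas: A 3.311, B 3.486, C 3.407, D 5.101, E 6.135, F 4.440, G 6.120.
Rounding to the nearest integer gives 3, 3, 3, 5, 6, 4, 6 = 30 seats, so the divisor must be adjusted.
With modified divisor 5440: modified quotas A 3.378, B 3.556, C 3.476, D 5.204, E 6.259, F 4.529, G 6.243.
Rounding to the nearest integer: A 3, B 4, C 3, D 5, E 6, F 5, G 6 (total 32).

A=3, B=4, C=3, D=5, E=6, F=5, G=6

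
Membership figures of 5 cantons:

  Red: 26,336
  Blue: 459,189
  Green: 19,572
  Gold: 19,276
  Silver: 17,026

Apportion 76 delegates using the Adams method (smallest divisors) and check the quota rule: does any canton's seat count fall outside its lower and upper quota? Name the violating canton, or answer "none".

Blue

Standard quotas: Red 3.697, Blue 64.460, Green 2.747, Gold 2.706, Silver 2.390.
Adams allocation: Red 4, Blue 63, Green 3, Gold 3, Silver 3.
Blue has quota 64.460 (lower 64, upper 65) but receives 63 — outside the quota interval.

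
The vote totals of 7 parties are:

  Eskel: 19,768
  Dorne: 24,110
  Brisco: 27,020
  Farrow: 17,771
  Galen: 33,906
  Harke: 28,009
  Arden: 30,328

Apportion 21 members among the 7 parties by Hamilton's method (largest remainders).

The standard divisor is 180912/21 ≈ 8614.857.
Standard quotas: Eskel 2.2946, Dorne 2.7987, Brisco 3.1364, Farrow 2.0628, Galen 3.9358, Harke 3.2512, Arden 3.5204.
Lower quotas: Eskel 2, Dorne 2, Brisco 3, Farrow 2, Galen 3, Harke 3, Arden 3 (sum 18, leaving 3 seats).
Remainders in descending order: Galen 0.9358, Dorne 0.7987, Arden 0.5204, Eskel 0.2946, Harke 0.2512, Brisco 0.1364, Farrow 0.0628.
The surplus seats go to Galen, Dorne, Arden.

Eskel: 2; Dorne: 3; Brisco: 3; Farrow: 2; Galen: 4; Harke: 3; Arden: 4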